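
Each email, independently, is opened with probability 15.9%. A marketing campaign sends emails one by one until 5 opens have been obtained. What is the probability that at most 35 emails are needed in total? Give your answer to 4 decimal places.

Finishing within 35 emails ⇔ at least 5 successes in the first 35. With X ~ Binomial(35, 0.159), P(Y ≤ 35) = 1 − P(X ≤ 4).
  k=0: C(35,0)·0.159^0·0.841^35 = 0.002333
  k=1: C(35,1)·0.159^1·0.841^34 = 0.015436
  k=2: C(35,2)·0.159^2·0.841^33 = 0.049611
  k=3: C(35,3)·0.159^3·0.841^32 = 0.103175
  k=4: C(35,4)·0.159^4·0.841^31 = 0.156050
1 − 0.326604 = 0.673396

0.6734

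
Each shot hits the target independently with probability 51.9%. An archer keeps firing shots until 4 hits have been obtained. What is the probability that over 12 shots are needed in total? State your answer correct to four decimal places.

Needing more than 12 shots ⇔ fewer than 4 successes in the first 12. With X ~ Binomial(12, 0.519), P(Y > 12) = P(X ≤ 3).
  k=0: C(12,0)·0.519^0·0.481^12 = 0.000153
  k=1: C(12,1)·0.519^1·0.481^11 = 0.001986
  k=2: C(12,2)·0.519^2·0.481^10 = 0.011785
  k=3: C(12,3)·0.519^3·0.481^9 = 0.042387
P(X ≤ 3) = 0.056311

0.0563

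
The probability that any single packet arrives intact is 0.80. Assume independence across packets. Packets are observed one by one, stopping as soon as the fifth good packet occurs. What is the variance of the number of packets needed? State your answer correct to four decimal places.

1.5625

Y = total packets until the fifth success; negative binomial with r=5, p=0.80.
Var(Y) = r(1−p)/p² = 5·0.20 / 0.80² = 1.562500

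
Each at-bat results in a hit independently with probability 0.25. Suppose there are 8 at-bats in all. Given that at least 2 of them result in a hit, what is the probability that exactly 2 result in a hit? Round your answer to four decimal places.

X ~ Binomial(8, 0.25). Want P(X=2 | X≥2) = P(X=2) / P(X≥2).
P(X=2) = C(8,2)·0.25^2·0.75^6 = 0.311462
P(X≥2) = 1 − 0.100113 − 0.266968 = 0.632919
Ratio = 0.311462 / 0.632919 = 0.492104

0.4921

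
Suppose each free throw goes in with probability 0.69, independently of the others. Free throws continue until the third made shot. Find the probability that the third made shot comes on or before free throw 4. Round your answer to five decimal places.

Finishing within 4 free throws ⇔ at least 3 successes in the first 4. With X ~ Binomial(4, 0.69), P(Y ≤ 4) = 1 − P(X ≤ 2).
  k=0: C(4,0)·0.69^0·0.31^4 = 0.0092352
  k=1: C(4,1)·0.69^1·0.31^3 = 0.0822232
  k=2: C(4,2)·0.69^2·0.31^2 = 0.2745193
1 − 0.3659776 = 0.6340224

0.63402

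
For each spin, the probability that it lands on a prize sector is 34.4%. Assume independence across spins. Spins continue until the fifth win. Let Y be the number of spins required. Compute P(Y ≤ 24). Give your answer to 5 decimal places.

0.95221

Finishing within 24 spins ⇔ at least 5 successes in the first 24. With X ~ Binomial(24, 0.344), P(Y ≤ 24) = 1 − P(X ≤ 4).
  k=0: C(24,0)·0.344^0·0.656^24 = 0.0000403
  k=1: C(24,1)·0.344^1·0.656^23 = 0.0005076
  k=2: C(24,2)·0.344^2·0.656^22 = 0.0030613
  k=3: C(24,3)·0.344^3·0.656^21 = 0.0117724
  k=4: C(24,4)·0.344^4·0.656^20 = 0.0324101
1 − 0.0477918 = 0.9522082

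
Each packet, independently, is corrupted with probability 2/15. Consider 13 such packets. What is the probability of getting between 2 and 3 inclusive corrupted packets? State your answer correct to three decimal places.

X ~ Binomial(13, 0.133333); P(2 ≤ X ≤ 3) = Σ C(13,k) p^k (1−p)^(13−k) over k:
  k=2: C(13,2)·0.133333^2·0.866667^11 = 0.28731
  k=3: C(13,3)·0.133333^3·0.866667^10 = 0.16207
Total = 0.44938

0.449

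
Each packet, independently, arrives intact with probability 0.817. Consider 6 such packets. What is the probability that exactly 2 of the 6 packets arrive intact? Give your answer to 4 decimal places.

X ~ Binomial(n=6, p=0.817).
P(X=2) = C(6,2) · p^2 · (1−p)^4
= 15 · 0.66749 · 0.0011215 = 0.011229

0.0112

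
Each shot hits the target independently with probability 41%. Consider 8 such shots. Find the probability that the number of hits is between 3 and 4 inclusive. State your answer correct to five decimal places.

0.51562

X ~ Binomial(8, 0.41); P(3 ≤ X ≤ 4) = Σ C(8,k) p^k (1−p)^(8−k) over k:
  k=3: C(8,3)·0.41^3·0.59^5 = 0.2759305
  k=4: C(8,4)·0.41^4·0.59^4 = 0.2396854
Total = 0.5156158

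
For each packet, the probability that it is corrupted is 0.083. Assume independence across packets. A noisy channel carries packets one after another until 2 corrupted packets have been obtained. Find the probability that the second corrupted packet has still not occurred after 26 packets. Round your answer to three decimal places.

Needing more than 26 packets ⇔ fewer than 2 successes in the first 26. With X ~ Binomial(26, 0.083), P(Y > 26) = P(X ≤ 1).
  k=0: C(26,0)·0.083^0·0.917^26 = 0.10510
  k=1: C(26,1)·0.083^1·0.917^25 = 0.24733
P(X ≤ 1) = 0.35243

0.352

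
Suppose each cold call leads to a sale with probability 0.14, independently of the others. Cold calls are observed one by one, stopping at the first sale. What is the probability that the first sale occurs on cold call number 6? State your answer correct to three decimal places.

0.066

Geometric (trials to first success), p = 0.14.
P(Y = 6) = (1−p)^5 · p = 0.47043 · 0.14 = 0.06586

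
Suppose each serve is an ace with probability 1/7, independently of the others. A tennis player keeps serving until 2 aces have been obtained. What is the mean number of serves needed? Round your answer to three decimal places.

Y = total serves until the second success; negative binomial with r=2, p=0.142857.
E[Y] = r / p = 2 / 0.142857 = 14.00000

14.000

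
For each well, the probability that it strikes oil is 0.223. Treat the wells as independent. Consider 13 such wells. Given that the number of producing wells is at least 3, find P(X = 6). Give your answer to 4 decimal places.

0.0622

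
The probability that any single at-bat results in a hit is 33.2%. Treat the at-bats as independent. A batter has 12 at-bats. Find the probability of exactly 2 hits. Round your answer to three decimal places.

0.129

X ~ Binomial(n=12, p=0.332).
P(X=2) = C(12,2) · p^2 · (1−p)^10
= 66 · 0.11022 · 0.017691 = 0.12870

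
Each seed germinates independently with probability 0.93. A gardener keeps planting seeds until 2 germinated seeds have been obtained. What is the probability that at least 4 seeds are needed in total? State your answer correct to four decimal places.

0.0140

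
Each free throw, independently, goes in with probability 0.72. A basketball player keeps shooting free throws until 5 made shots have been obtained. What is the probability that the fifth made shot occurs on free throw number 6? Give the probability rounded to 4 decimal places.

Y = trial on which the fifth success occurs; negative binomial, r=5, p=0.72.
P(Y=6) = C(5,4) · p^5 · (1−p)^1
= 5 · 0.19349 · 0.28 = 0.270888

0.2709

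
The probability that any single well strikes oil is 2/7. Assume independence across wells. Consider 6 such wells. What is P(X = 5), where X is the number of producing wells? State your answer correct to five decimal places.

0.00816

X ~ Binomial(n=6, p=0.285714).
P(X=5) = C(6,5) · p^5 · (1−p)^1
= 6 · 0.001904 · 0.71429 = 0.0081599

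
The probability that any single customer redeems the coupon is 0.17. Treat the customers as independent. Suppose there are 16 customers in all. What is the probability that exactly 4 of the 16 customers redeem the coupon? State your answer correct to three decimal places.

X ~ Binomial(n=16, p=0.17).
P(X=4) = C(16,4) · p^4 · (1−p)^12
= 1820 · 0.00083521 · 0.10689 = 0.16248

0.162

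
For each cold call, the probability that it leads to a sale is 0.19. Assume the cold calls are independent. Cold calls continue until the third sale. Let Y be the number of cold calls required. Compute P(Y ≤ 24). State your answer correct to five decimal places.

Finishing within 24 cold calls ⇔ at least 3 successes in the first 24. With X ~ Binomial(24, 0.19), P(Y ≤ 24) = 1 − P(X ≤ 2).
  k=0: C(24,0)·0.19^0·0.81^24 = 0.0063627
  k=1: C(24,1)·0.19^1·0.81^23 = 0.0358196
  k=2: C(24,2)·0.19^2·0.81^22 = 0.0966244
1 − 0.1388066 = 0.8611934

0.86119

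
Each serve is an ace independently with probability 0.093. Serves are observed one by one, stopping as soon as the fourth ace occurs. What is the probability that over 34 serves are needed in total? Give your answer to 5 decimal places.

Needing more than 34 serves ⇔ fewer than 4 successes in the first 34. With X ~ Binomial(34, 0.093), P(Y > 34) = P(X ≤ 3).
  k=0: C(34,0)·0.093^0·0.907^34 = 0.0361949
  k=1: C(34,1)·0.093^1·0.907^33 = 0.1261834
  k=2: C(34,2)·0.093^2·0.907^32 = 0.2134823
  k=3: C(34,3)·0.093^3·0.907^31 = 0.2334889
P(X ≤ 3) = 0.6093496

0.60935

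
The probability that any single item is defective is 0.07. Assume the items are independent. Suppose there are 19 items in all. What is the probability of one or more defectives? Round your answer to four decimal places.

0.7481

P(at least one) = 1 − P(none) = 1 − (1 − 0.07)^19
= 1 − 0.251870 = 0.748130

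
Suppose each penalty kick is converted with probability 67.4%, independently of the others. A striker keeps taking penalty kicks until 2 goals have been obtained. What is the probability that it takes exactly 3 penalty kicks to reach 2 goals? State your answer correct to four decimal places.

Y = trial on which the second success occurs; negative binomial, r=2, p=0.674.
P(Y=3) = C(2,1) · p^2 · (1−p)^1
= 2 · 0.45428 · 0.326 = 0.296188

0.2962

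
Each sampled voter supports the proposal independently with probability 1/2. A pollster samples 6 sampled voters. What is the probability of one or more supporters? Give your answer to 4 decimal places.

0.9844

P(at least one) = 1 − P(none) = 1 − (1 − 0.50)^6
= 1 − 0.015625 = 0.984375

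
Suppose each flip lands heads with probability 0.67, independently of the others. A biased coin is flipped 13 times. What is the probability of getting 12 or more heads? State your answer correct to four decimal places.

0.0406

X ~ Binomial(13, 0.67); P(X ≥ 12) = Σ C(13,k) p^k (1−p)^(13−k) over k:
  k=12: C(13,12)·0.67^12·0.33^1 = 0.035104
  k=13: C(13,13)·0.67^13·0.33^0 = 0.005482
Total = 0.040586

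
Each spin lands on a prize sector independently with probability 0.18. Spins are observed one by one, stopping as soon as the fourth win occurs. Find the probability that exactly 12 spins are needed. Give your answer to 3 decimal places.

Y = trial on which the fourth success occurs; negative binomial, r=4, p=0.18.
P(Y=12) = C(11,3) · p^4 · (1−p)^8
= 165 · 0.0010498 · 0.20441 = 0.03541

0.035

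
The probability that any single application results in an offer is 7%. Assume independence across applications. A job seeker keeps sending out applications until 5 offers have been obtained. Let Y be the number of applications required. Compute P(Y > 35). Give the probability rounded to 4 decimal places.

0.9052

Needing more than 35 applications ⇔ fewer than 5 successes in the first 35. With X ~ Binomial(35, 0.07), P(Y > 35) = P(X ≤ 4).
  k=0: C(35,0)·0.07^0·0.93^35 = 0.078868
  k=1: C(35,1)·0.07^1·0.93^34 = 0.207772
  k=2: C(35,2)·0.07^2·0.93^33 = 0.265858
  k=3: C(35,3)·0.07^3·0.93^32 = 0.220119
  k=4: C(35,4)·0.07^4·0.93^31 = 0.132545
P(X ≤ 4) = 0.905163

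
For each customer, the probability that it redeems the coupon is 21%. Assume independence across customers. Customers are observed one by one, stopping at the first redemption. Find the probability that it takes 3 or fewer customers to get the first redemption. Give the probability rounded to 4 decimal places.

Y = number of customers to the first success; geometric, p = 0.21.
P(Y ≤ 3) = 1 − (1−p)^3 = 1 − 0.493039 = 0.506961

0.5070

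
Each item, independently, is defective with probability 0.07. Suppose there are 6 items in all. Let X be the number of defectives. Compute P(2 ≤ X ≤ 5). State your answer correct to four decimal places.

0.0608

X ~ Binomial(6, 0.07); P(2 ≤ X ≤ 5) = Σ C(6,k) p^k (1−p)^(6−k) over k:
  k=2: C(6,2)·0.07^2·0.93^4 = 0.054982
  k=3: C(6,3)·0.07^3·0.93^3 = 0.005518
  k=4: C(6,4)·0.07^4·0.93^2 = 0.000311
  k=5: C(6,5)·0.07^5·0.93^1 = 0.000009
Total = 0.060821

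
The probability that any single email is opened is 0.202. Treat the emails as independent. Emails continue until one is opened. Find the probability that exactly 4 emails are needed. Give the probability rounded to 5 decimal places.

Geometric (trials to first success), p = 0.202.
P(Y = 4) = (1−p)^3 · p = 0.50817 · 0.202 = 0.1026503

0.10265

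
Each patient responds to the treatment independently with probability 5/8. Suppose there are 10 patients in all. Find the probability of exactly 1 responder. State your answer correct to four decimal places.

X ~ Binomial(n=10, p=0.625).
P(X=1) = C(10,1) · p^1 · (1−p)^9
= 10 · 0.625 · 0.00014665 = 0.000917

0.0009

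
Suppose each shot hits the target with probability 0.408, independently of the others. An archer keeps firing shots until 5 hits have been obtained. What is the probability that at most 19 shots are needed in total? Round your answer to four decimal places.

0.9392

Finishing within 19 shots ⇔ at least 5 successes in the first 19. With X ~ Binomial(19, 0.408), P(Y ≤ 19) = 1 − P(X ≤ 4).
  k=0: C(19,0)·0.408^0·0.592^19 = 0.000047
  k=1: C(19,1)·0.408^1·0.592^18 = 0.000618
  k=2: C(19,2)·0.408^2·0.592^17 = 0.003835
  k=3: C(19,3)·0.408^3·0.592^16 = 0.014978
  k=4: C(19,4)·0.408^4·0.592^15 = 0.041290
1 − 0.060769 = 0.939231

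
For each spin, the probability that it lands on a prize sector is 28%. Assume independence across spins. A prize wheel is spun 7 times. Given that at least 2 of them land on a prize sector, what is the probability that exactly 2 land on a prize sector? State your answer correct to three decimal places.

X ~ Binomial(7, 0.28). Want P(X=2 | X≥2) = P(X=2) / P(X≥2).
P(X=2) = C(7,2)·0.28^2·0.72^5 = 0.31856
P(X≥2) = 1 − 0.10031 − 0.27306 = 0.62664
Ratio = 0.31856 / 0.62664 = 0.50837

0.508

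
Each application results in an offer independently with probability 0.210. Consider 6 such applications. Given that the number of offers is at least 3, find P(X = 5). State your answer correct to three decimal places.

0.017

X ~ Binomial(6, 0.21). Want P(X=5 | X≥3) = P(X=5) / P(X≥3).
P(X=5) = C(6,5)·0.21^5·0.79^1 = 0.00194
P(X≥3) = 1 − 0.24309 − 0.38771 − 0.25765 = 0.11155
Ratio = 0.00194 / 0.11155 = 0.01735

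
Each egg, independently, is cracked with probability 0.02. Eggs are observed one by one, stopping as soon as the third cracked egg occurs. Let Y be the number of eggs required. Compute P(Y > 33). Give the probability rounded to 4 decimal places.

Needing more than 33 eggs ⇔ fewer than 3 successes in the first 33. With X ~ Binomial(33, 0.02), P(Y > 33) = P(X ≤ 2).
  k=0: C(33,0)·0.02^0·0.98^33 = 0.513405
  k=1: C(33,1)·0.02^1·0.98^32 = 0.345763
  k=2: C(33,2)·0.02^2·0.98^31 = 0.112902
P(X ≤ 2) = 0.972071

0.9721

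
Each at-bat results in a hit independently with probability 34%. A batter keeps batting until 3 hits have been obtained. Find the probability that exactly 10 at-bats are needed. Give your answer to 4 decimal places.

Y = trial on which the third success occurs; negative binomial, r=3, p=0.34.
P(Y=10) = C(9,2) · p^3 · (1−p)^7
= 36 · 0.039304 · 0.054552 = 0.077187

0.0772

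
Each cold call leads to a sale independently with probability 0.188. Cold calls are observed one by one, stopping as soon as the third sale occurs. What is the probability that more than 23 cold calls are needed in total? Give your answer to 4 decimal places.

0.1653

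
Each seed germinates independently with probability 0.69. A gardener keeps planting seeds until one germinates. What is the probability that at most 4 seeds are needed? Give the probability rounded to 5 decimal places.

0.99076

Y = number of seeds to the first success; geometric, p = 0.69.
P(Y ≤ 4) = 1 − (1−p)^4 = 1 − 0.0092352 = 0.9907648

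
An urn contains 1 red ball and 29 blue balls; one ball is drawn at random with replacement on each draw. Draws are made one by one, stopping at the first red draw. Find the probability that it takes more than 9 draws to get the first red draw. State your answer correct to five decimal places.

0.73704

Y = number of draws to the first success; geometric, p = 0.033333.
P(Y > 9) = P(first 9 all fail) = (1−p)^9 = 0.7370394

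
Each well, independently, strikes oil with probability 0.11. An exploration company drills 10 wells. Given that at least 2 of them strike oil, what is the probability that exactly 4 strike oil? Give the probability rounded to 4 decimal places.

X ~ Binomial(10, 0.11). Want P(X=4 | X≥2) = P(X=4) / P(X≥2).
P(X=4) = C(10,4)·0.11^4·0.89^6 = 0.015280
P(X≥2) = 1 − 0.311817 − 0.385392 = 0.302791
Ratio = 0.015280 / 0.302791 = 0.050465

0.0505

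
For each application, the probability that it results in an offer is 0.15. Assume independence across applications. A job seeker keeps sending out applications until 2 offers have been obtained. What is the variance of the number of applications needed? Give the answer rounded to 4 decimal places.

Y = total applications until the second success; negative binomial with r=2, p=0.15.
Var(Y) = r(1−p)/p² = 2·0.85 / 0.15² = 75.555556

75.5556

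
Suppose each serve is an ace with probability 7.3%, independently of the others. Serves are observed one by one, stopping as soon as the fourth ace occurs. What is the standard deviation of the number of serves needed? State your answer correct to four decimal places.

Y = total serves until the fourth success; negative binomial with r=4, p=0.073.
SD(Y) = √[r(1−p)/p²] = √(695.815350) = 26.378312

26.3783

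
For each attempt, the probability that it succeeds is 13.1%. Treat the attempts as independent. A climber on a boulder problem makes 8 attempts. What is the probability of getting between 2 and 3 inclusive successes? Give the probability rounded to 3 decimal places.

0.269

X ~ Binomial(8, 0.131); P(2 ≤ X ≤ 3) = Σ C(8,k) p^k (1−p)^(8−k) over k:
  k=2: C(8,2)·0.131^2·0.869^6 = 0.20693
  k=3: C(8,3)·0.131^3·0.869^5 = 0.06239
Total = 0.26932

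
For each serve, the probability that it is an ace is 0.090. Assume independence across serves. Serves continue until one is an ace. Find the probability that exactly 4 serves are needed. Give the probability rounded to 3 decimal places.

0.068

Geometric (trials to first success), p = 0.09.
P(Y = 4) = (1−p)^3 · p = 0.75357 · 0.09 = 0.06782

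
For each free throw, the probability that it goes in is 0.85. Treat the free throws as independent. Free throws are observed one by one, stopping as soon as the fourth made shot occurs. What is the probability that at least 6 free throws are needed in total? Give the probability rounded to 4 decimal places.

0.1648

Needing more than 5 free throws ⇔ fewer than 4 successes in the first 5. With X ~ Binomial(5, 0.85), P(Y > 5) = P(X ≤ 3).
  k=0: C(5,0)·0.85^0·0.15^5 = 0.000076
  k=1: C(5,1)·0.85^1·0.15^4 = 0.002152
  k=2: C(5,2)·0.85^2·0.15^3 = 0.024384
  k=3: C(5,3)·0.85^3·0.15^2 = 0.138178
P(X ≤ 3) = 0.164790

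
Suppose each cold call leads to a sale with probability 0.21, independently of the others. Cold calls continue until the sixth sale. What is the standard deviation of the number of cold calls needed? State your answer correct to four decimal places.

10.3674

Y = total cold calls until the sixth success; negative binomial with r=6, p=0.21.
SD(Y) = √[r(1−p)/p²] = √(107.482993) = 10.367401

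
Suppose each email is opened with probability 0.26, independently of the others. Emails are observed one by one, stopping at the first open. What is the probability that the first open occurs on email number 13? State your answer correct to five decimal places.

0.00701

Geometric (trials to first success), p = 0.26.
P(Y = 13) = (1−p)^12 · p = 0.026964 · 0.26 = 0.0070106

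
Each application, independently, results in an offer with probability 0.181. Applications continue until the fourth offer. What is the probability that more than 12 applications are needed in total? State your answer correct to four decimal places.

0.8425

Needing more than 12 applications ⇔ fewer than 4 successes in the first 12. With X ~ Binomial(12, 0.181), P(Y > 12) = P(X ≤ 3).
  k=0: C(12,0)·0.181^0·0.819^12 = 0.091077
  k=1: C(12,1)·0.181^1·0.819^11 = 0.241536
  k=2: C(12,2)·0.181^2·0.819^10 = 0.293589
  k=3: C(12,3)·0.181^3·0.819^9 = 0.216279
P(X ≤ 3) = 0.842481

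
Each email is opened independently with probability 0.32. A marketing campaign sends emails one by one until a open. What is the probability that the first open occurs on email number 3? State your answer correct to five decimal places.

0.14797

Geometric (trials to first success), p = 0.32.
P(Y = 3) = (1−p)^2 · p = 0.4624 · 0.32 = 0.1479680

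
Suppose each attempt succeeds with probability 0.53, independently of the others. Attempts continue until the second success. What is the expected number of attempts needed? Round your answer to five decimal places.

Y = total attempts until the second success; negative binomial with r=2, p=0.53.
E[Y] = r / p = 2 / 0.53 = 3.7735849

3.77358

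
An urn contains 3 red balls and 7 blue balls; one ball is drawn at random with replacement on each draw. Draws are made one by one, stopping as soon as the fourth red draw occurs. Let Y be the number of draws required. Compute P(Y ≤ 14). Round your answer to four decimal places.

Finishing within 14 draws ⇔ at least 4 successes in the first 14. With X ~ Binomial(14, 0.30), P(Y ≤ 14) = 1 − P(X ≤ 3).
  k=0: C(14,0)·0.30^0·0.70^14 = 0.006782
  k=1: C(14,1)·0.30^1·0.70^13 = 0.040693
  k=2: C(14,2)·0.30^2·0.70^12 = 0.113360
  k=3: C(14,3)·0.30^3·0.70^11 = 0.194332
1 − 0.355167 = 0.644833

0.6448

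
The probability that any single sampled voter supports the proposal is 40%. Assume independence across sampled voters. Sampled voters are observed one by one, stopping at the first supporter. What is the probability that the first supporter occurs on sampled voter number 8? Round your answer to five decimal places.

Geometric (trials to first success), p = 0.40.
P(Y = 8) = (1−p)^7 · p = 0.027994 · 0.40 = 0.0111974

0.01120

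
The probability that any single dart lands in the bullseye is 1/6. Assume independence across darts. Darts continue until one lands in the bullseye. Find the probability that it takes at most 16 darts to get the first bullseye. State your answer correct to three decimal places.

Y = number of darts to the first success; geometric, p = 0.166667.
P(Y ≤ 16) = 1 − (1−p)^16 = 1 − 0.05409 = 0.94591

0.946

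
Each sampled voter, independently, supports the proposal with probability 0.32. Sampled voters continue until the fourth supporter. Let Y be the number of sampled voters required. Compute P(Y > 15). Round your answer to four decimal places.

Needing more than 15 sampled voters ⇔ fewer than 4 successes in the first 15. With X ~ Binomial(15, 0.32), P(Y > 15) = P(X ≤ 3).
  k=0: C(15,0)·0.32^0·0.68^15 = 0.003074
  k=1: C(15,1)·0.32^1·0.68^14 = 0.021695
  k=2: C(15,2)·0.32^2·0.68^13 = 0.071467
  k=3: C(15,3)·0.32^3·0.68^12 = 0.145736
P(X ≤ 3) = 0.241972

0.2420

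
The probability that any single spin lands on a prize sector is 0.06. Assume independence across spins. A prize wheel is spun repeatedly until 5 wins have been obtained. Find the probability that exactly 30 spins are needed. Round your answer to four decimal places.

Y = trial on which the fifth success occurs; negative binomial, r=5, p=0.06.
P(Y=30) = C(29,4) · p^5 · (1−p)^25
= 23751 · 7.776e-07 · 0.21291 = 0.003932

0.0039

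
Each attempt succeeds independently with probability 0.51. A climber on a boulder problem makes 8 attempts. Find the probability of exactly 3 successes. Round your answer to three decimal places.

0.210

X ~ Binomial(n=8, p=0.51).
P(X=3) = C(8,3) · p^3 · (1−p)^5
= 56 · 0.13265 · 0.028248 = 0.20984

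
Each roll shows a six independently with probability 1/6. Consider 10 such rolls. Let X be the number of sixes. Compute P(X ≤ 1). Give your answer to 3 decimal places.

X ~ Binomial(10, 0.166667); P(X ≤ 1) = Σ C(10,k) p^k (1−p)^(10−k) over k:
  k=0: C(10,0)·0.166667^0·0.833333^10 = 0.16151
  k=1: C(10,1)·0.166667^1·0.833333^9 = 0.32301
Total = 0.48452

0.485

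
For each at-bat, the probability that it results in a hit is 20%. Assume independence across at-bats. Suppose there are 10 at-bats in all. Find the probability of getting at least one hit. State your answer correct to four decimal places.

P(at least one) = 1 − P(none) = 1 − (1 − 0.20)^10
= 1 − 0.107374 = 0.892626

0.8926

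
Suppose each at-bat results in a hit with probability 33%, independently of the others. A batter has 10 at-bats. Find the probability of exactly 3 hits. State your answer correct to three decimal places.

0.261

X ~ Binomial(n=10, p=0.33).
P(X=3) = C(10,3) · p^3 · (1−p)^7
= 120 · 0.035937 · 0.060607 = 0.26136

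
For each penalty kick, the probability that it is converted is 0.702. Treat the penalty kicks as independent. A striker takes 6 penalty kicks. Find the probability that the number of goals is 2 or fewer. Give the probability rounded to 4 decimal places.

X ~ Binomial(6, 0.702); P(X ≤ 2) = Σ C(6,k) p^k (1−p)^(6−k) over k:
  k=0: C(6,0)·0.702^0·0.298^6 = 0.000700
  k=1: C(6,1)·0.702^1·0.298^5 = 0.009899
  k=2: C(6,2)·0.702^2·0.298^4 = 0.058295
Total = 0.068894

0.0689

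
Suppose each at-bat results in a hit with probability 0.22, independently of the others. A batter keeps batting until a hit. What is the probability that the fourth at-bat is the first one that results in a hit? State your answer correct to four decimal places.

0.1044

Geometric (trials to first success), p = 0.22.
P(Y = 4) = (1−p)^3 · p = 0.47455 · 0.22 = 0.104401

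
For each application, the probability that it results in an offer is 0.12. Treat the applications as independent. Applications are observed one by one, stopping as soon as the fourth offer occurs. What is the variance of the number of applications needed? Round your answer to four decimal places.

244.4444

Y = total applications until the fourth success; negative binomial with r=4, p=0.12.
Var(Y) = r(1−p)/p² = 4·0.88 / 0.12² = 244.444444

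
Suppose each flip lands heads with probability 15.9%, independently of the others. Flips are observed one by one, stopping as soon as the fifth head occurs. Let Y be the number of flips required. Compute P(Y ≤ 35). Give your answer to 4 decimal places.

0.6734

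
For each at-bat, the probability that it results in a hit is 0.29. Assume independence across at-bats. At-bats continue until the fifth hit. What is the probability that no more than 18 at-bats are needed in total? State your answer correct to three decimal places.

Finishing within 18 at-bats ⇔ at least 5 successes in the first 18. With X ~ Binomial(18, 0.29), P(Y ≤ 18) = 1 − P(X ≤ 4).
  k=0: C(18,0)·0.29^0·0.71^18 = 0.00210
  k=1: C(18,1)·0.29^1·0.71^17 = 0.01545
  k=2: C(18,2)·0.29^2·0.71^16 = 0.05366
  k=3: C(18,3)·0.29^3·0.71^15 = 0.11689
  k=4: C(18,4)·0.29^4·0.71^14 = 0.17903
1 − 0.36713 = 0.63287

0.633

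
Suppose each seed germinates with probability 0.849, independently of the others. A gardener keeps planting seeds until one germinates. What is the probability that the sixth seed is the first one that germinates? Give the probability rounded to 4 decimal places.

Geometric (trials to first success), p = 0.849.
P(Y = 6) = (1−p)^5 · p = 7.8503e-05 · 0.849 = 0.000067

0.0001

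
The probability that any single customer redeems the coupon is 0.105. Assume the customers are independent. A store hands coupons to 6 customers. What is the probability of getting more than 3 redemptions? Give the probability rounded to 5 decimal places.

X ~ Binomial(6, 0.105); P(X ≥ 4) = Σ C(6,k) p^k (1−p)^(6−k) over k:
  k=4: C(6,4)·0.105^4·0.895^2 = 0.0014605
  k=5: C(6,5)·0.105^5·0.895^1 = 0.0000685
  k=6: C(6,6)·0.105^6·0.895^0 = 0.0000013
Total = 0.0015304

0.00153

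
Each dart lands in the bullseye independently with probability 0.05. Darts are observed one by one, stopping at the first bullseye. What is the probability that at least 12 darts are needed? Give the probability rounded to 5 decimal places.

0.56880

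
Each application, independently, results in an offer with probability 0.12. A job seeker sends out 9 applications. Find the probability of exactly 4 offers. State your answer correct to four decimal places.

X ~ Binomial(n=9, p=0.12).
P(X=4) = C(9,4) · p^4 · (1−p)^5
= 126 · 0.00020736 · 0.52773 = 0.013788

0.0138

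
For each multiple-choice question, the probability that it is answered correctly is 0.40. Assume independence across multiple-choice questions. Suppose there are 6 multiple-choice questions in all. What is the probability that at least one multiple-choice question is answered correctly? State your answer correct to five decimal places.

P(at least one) = 1 − P(none) = 1 − (1 − 0.40)^6
= 1 − 0.0466560 = 0.9533440

0.95334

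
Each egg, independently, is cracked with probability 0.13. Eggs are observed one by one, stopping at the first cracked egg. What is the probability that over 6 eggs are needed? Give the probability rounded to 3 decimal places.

Y = number of eggs to the first success; geometric, p = 0.13.
P(Y > 6) = P(first 6 all fail) = (1−p)^6 = 0.43363

0.434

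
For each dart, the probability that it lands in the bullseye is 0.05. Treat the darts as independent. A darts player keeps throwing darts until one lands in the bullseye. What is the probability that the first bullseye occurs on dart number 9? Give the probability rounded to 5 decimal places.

0.03317

Geometric (trials to first success), p = 0.05.
P(Y = 9) = (1−p)^8 · p = 0.66342 · 0.05 = 0.0331710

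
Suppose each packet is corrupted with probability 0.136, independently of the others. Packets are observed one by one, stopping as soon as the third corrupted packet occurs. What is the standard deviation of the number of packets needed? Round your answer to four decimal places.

11.8380

Y = total packets until the third success; negative binomial with r=3, p=0.136.
SD(Y) = √[r(1−p)/p²] = √(140.138408) = 11.838007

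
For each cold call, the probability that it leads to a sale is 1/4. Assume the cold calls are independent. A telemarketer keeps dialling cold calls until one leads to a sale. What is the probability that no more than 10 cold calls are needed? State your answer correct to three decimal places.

Y = number of cold calls to the first success; geometric, p = 0.25.
P(Y ≤ 10) = 1 − (1−p)^10 = 1 − 0.05631 = 0.94369

0.944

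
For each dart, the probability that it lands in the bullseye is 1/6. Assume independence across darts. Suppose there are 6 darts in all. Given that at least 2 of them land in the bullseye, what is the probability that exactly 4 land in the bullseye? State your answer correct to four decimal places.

X ~ Binomial(6, 0.166667). Want P(X=4 | X≥2) = P(X=4) / P(X≥2).
P(X=4) = C(6,4)·0.166667^4·0.833333^2 = 0.008038
P(X≥2) = 1 − 0.334898 − 0.401878 = 0.263224
Ratio = 0.008038 / 0.263224 = 0.030535

0.0305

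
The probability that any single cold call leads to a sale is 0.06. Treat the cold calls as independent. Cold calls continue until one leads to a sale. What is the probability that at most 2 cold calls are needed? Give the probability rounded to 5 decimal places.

Y = number of cold calls to the first success; geometric, p = 0.06.
P(Y ≤ 2) = 1 − (1−p)^2 = 1 − 0.8836000 = 0.1164000

0.11640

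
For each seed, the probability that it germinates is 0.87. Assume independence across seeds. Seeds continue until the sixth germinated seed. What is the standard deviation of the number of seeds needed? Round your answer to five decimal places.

1.01514

Y = total seeds until the sixth success; negative binomial with r=6, p=0.87.
SD(Y) = √[r(1−p)/p²] = √(1.0305192) = 1.0151449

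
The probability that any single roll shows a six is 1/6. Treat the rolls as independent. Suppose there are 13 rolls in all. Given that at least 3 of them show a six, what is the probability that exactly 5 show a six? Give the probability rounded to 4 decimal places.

X ~ Binomial(13, 0.166667). Want P(X=5 | X≥3) = P(X=5) / P(X≥3).
P(X=5) = C(13,5)·0.166667^5·0.833333^8 = 0.038492
P(X≥3) = 1 − 0.093464 − 0.243006 − 0.291607 = 0.371923
Ratio = 0.038492 / 0.371923 = 0.103495

0.1035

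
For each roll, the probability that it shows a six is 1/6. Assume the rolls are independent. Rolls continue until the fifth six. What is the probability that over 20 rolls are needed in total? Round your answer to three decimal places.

Needing more than 20 rolls ⇔ fewer than 5 successes in the first 20. With X ~ Binomial(20, 0.166667), P(Y > 20) = P(X ≤ 4).
  k=0: C(20,0)·0.166667^0·0.833333^20 = 0.02608
  k=1: C(20,1)·0.166667^1·0.833333^19 = 0.10434
  k=2: C(20,2)·0.166667^2·0.833333^18 = 0.19824
  k=3: C(20,3)·0.166667^3·0.833333^17 = 0.23789
  k=4: C(20,4)·0.166667^4·0.833333^16 = 0.20220
P(X ≤ 4) = 0.76875

0.769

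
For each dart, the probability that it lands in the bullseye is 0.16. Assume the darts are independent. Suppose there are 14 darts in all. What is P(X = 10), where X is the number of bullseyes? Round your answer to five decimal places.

0.00001

X ~ Binomial(n=14, p=0.16).
P(X=10) = C(14,10) · p^10 · (1−p)^4
= 1001 · 1.0995e-08 · 0.49787 = 0.0000055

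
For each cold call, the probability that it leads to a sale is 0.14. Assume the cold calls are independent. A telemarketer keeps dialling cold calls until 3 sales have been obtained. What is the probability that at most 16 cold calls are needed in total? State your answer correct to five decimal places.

0.39255

Finishing within 16 cold calls ⇔ at least 3 successes in the first 16. With X ~ Binomial(16, 0.14), P(Y ≤ 16) = 1 − P(X ≤ 2).
  k=0: C(16,0)·0.14^0·0.86^16 = 0.0895314
  k=1: C(16,1)·0.14^1·0.86^15 = 0.2331980
  k=2: C(16,2)·0.14^2·0.86^14 = 0.2847185
1 − 0.6074478 = 0.3925522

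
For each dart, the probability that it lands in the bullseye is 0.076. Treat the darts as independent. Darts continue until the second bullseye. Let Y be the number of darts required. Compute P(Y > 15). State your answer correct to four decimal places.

0.6825

Needing more than 15 darts ⇔ fewer than 2 successes in the first 15. With X ~ Binomial(15, 0.076), P(Y > 15) = P(X ≤ 1).
  k=0: C(15,0)·0.076^0·0.924^15 = 0.305548
  k=1: C(15,1)·0.076^1·0.924^14 = 0.376975
P(X ≤ 1) = 0.682523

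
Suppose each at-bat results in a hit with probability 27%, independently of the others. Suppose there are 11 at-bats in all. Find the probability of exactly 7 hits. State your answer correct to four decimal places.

X ~ Binomial(n=11, p=0.27).
P(X=7) = C(11,7) · p^7 · (1−p)^4
= 330 · 0.0001046 · 0.28398 = 0.009803

0.0098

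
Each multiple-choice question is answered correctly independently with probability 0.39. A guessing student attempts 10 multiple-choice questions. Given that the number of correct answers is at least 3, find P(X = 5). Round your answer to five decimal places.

X ~ Binomial(10, 0.39). Want P(X=5 | X≥3) = P(X=5) / P(X≥3).
P(X=5) = C(10,5)·0.39^5·0.61^5 = 0.1920316
P(X≥3) = 1 − 0.0071334 − 0.0456072 − 0.1312141 = 0.8160453
Ratio = 0.1920316 / 0.8160453 = 0.2353198

0.23532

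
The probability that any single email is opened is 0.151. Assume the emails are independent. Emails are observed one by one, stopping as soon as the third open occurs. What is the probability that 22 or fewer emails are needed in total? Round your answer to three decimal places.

Finishing within 22 emails ⇔ at least 3 successes in the first 22. With X ~ Binomial(22, 0.151), P(Y ≤ 22) = 1 − P(X ≤ 2).
  k=0: C(22,0)·0.151^0·0.849^22 = 0.02729
  k=1: C(22,1)·0.151^1·0.849^21 = 0.10677
  k=2: C(22,2)·0.151^2·0.849^20 = 0.19940
1 − 0.33346 = 0.66654

0.667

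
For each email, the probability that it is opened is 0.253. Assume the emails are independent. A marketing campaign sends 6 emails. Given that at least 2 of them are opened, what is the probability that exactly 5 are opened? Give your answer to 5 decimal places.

0.00982

X ~ Binomial(6, 0.253). Want P(X=5 | X≥2) = P(X=5) / P(X≥2).
P(X=5) = C(6,5)·0.253^5·0.747^1 = 0.0046459
P(X≥2) = 1 − 0.1737495 − 0.3530814 = 0.4731691
Ratio = 0.0046459 / 0.4731691 = 0.0098188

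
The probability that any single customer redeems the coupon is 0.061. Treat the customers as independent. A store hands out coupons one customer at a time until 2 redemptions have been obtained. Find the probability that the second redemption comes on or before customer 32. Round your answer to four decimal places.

Finishing within 32 customers ⇔ at least 2 successes in the first 32. With X ~ Binomial(32, 0.061), P(Y ≤ 32) = 1 − P(X ≤ 1).
  k=0: C(32,0)·0.061^0·0.939^32 = 0.133444
  k=1: C(32,1)·0.061^1·0.939^31 = 0.277404
1 − 0.410848 = 0.589152

0.5892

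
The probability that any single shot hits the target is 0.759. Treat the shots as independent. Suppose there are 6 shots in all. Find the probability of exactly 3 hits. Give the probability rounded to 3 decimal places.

0.122

X ~ Binomial(n=6, p=0.759).
P(X=3) = C(6,3) · p^3 · (1−p)^3
= 20 · 0.43725 · 0.013998 = 0.12241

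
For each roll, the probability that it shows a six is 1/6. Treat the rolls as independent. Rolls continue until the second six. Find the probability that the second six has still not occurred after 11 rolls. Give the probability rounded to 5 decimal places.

0.43068

Needing more than 11 rolls ⇔ fewer than 2 successes in the first 11. With X ~ Binomial(11, 0.166667), P(Y > 11) = P(X ≤ 1).
  k=0: C(11,0)·0.166667^0·0.833333^11 = 0.1345880
  k=1: C(11,1)·0.166667^1·0.833333^10 = 0.2960936
P(X ≤ 1) = 0.4306816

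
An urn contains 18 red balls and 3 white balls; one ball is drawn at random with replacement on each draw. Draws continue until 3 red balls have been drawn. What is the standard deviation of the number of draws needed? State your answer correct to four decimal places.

0.7638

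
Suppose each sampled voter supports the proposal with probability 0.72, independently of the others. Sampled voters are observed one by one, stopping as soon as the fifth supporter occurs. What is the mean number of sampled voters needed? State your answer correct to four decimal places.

Y = total sampled voters until the fifth success; negative binomial with r=5, p=0.72.
E[Y] = r / p = 5 / 0.72 = 6.944444

6.9444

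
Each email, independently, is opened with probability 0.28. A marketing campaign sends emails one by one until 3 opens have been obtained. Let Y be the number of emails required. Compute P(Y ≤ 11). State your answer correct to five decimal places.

Finishing within 11 emails ⇔ at least 3 successes in the first 11. With X ~ Binomial(11, 0.28), P(Y ≤ 11) = 1 − P(X ≤ 2).
  k=0: C(11,0)·0.28^0·0.72^11 = 0.0269561
  k=1: C(11,1)·0.28^1·0.72^10 = 0.1153123
  k=2: C(11,2)·0.28^2·0.72^9 = 0.2242184
1 − 0.3664868 = 0.6335132

0.63351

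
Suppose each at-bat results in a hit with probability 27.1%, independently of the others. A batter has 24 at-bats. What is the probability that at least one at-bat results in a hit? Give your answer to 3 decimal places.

P(at least one) = 1 − P(none) = 1 − (1 − 0.271)^24
= 1 − 0.00051 = 0.99949

0.999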